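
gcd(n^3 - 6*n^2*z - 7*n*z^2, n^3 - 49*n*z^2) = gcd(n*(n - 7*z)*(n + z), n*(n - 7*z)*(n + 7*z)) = -n^2 + 7*n*z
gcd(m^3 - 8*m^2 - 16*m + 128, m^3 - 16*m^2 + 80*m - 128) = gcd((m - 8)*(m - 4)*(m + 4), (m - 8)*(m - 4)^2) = m^2 - 12*m + 32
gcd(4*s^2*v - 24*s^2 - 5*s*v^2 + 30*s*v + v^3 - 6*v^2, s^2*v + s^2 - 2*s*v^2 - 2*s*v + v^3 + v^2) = s - v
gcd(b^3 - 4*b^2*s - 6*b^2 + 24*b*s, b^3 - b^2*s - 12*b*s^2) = -b^2 + 4*b*s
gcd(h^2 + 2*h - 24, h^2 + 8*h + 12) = h + 6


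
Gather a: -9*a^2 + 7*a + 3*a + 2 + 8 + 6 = -9*a^2 + 10*a + 16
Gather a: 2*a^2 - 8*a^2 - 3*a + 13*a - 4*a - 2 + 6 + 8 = -6*a^2 + 6*a + 12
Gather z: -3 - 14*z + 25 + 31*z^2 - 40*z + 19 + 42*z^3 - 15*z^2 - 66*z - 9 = 42*z^3 + 16*z^2 - 120*z + 32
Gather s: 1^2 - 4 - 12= -15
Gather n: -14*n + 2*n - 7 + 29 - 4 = 18 - 12*n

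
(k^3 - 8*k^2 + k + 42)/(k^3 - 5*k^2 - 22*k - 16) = (k^2 - 10*k + 21)/(k^2 - 7*k - 8)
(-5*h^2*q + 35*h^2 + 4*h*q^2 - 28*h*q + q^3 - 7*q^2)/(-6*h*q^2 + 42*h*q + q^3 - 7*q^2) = (-5*h^2 + 4*h*q + q^2)/(q*(-6*h + q))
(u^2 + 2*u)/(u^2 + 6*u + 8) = u/(u + 4)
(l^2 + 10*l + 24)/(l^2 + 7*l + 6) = (l + 4)/(l + 1)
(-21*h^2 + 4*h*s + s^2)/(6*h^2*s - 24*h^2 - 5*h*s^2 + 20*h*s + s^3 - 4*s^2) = (7*h + s)/(-2*h*s + 8*h + s^2 - 4*s)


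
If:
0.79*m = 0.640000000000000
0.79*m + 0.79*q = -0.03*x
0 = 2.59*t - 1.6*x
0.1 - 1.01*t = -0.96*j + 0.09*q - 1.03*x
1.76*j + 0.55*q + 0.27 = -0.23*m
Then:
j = -0.01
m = 0.81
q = -0.80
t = -0.25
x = -0.40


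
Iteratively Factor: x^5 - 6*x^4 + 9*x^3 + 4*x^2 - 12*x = (x - 3)*(x^4 - 3*x^3 + 4*x) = (x - 3)*(x - 2)*(x^3 - x^2 - 2*x) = (x - 3)*(x - 2)^2*(x^2 + x) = x*(x - 3)*(x - 2)^2*(x + 1)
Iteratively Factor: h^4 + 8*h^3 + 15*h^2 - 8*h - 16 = (h + 1)*(h^3 + 7*h^2 + 8*h - 16) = (h + 1)*(h + 4)*(h^2 + 3*h - 4) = (h + 1)*(h + 4)^2*(h - 1)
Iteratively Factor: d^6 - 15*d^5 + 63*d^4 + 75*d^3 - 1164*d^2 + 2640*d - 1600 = (d - 4)*(d^5 - 11*d^4 + 19*d^3 + 151*d^2 - 560*d + 400) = (d - 4)^2*(d^4 - 7*d^3 - 9*d^2 + 115*d - 100) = (d - 5)*(d - 4)^2*(d^3 - 2*d^2 - 19*d + 20) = (d - 5)*(d - 4)^2*(d - 1)*(d^2 - d - 20) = (d - 5)^2*(d - 4)^2*(d - 1)*(d + 4)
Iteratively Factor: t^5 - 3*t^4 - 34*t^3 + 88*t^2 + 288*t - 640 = (t + 4)*(t^4 - 7*t^3 - 6*t^2 + 112*t - 160) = (t - 5)*(t + 4)*(t^3 - 2*t^2 - 16*t + 32) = (t - 5)*(t - 4)*(t + 4)*(t^2 + 2*t - 8) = (t - 5)*(t - 4)*(t + 4)^2*(t - 2)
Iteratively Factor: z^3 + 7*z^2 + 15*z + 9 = (z + 3)*(z^2 + 4*z + 3) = (z + 3)^2*(z + 1)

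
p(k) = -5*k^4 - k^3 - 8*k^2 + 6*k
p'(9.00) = -14961.00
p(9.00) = -34128.00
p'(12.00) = -35178.00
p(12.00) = -106488.00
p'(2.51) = -369.33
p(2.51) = -249.61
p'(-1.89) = 160.55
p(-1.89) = -96.97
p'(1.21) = -53.18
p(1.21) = -16.94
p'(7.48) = -8651.71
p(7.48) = -16473.47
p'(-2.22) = 245.56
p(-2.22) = -163.25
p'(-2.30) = 270.27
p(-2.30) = -183.87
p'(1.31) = -65.07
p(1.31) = -22.84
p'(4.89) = -2482.58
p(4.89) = -3137.83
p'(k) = -20*k^3 - 3*k^2 - 16*k + 6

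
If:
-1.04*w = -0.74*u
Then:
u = 1.40540540540541*w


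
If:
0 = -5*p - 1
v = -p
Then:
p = -1/5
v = 1/5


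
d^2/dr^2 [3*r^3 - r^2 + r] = 18*r - 2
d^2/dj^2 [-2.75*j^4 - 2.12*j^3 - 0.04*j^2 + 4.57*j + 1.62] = -33.0*j^2 - 12.72*j - 0.08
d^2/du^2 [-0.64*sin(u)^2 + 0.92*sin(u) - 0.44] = -0.92*sin(u) - 1.28*cos(2*u)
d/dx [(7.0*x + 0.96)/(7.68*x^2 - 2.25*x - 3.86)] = (53.76*x^2 - 15.75*x - (7.0*x + 0.96)*(15.36*x - 2.25) - 27.02)/(-7.68*x^2 + 2.25*x + 3.86)^2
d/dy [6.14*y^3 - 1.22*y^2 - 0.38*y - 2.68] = 18.42*y^2 - 2.44*y - 0.38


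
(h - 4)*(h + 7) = h^2 + 3*h - 28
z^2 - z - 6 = (z - 3)*(z + 2)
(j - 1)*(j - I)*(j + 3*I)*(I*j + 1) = I*j^4 - j^3 - I*j^3 + j^2 + 5*I*j^2 + 3*j - 5*I*j - 3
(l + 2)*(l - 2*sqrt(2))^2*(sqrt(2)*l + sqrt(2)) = sqrt(2)*l^4 - 8*l^3 + 3*sqrt(2)*l^3 - 24*l^2 + 10*sqrt(2)*l^2 - 16*l + 24*sqrt(2)*l + 16*sqrt(2)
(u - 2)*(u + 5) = u^2 + 3*u - 10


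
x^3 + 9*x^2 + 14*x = x*(x + 2)*(x + 7)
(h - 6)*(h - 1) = h^2 - 7*h + 6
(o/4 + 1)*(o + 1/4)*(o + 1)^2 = o^4/4 + 25*o^3/16 + 21*o^2/8 + 25*o/16 + 1/4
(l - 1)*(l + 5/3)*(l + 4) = l^3 + 14*l^2/3 + l - 20/3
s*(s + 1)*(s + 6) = s^3 + 7*s^2 + 6*s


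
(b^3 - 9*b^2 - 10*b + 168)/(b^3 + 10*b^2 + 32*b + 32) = (b^2 - 13*b + 42)/(b^2 + 6*b + 8)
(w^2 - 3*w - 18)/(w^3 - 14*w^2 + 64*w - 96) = (w + 3)/(w^2 - 8*w + 16)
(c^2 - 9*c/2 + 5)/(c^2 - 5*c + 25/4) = 2*(c - 2)/(2*c - 5)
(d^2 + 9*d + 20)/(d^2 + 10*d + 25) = (d + 4)/(d + 5)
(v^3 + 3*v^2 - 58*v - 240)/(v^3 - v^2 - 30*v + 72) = (v^2 - 3*v - 40)/(v^2 - 7*v + 12)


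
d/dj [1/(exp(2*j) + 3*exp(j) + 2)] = (-2*exp(j) - 3)*exp(j)/(exp(2*j) + 3*exp(j) + 2)^2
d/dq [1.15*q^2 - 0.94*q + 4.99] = 2.3*q - 0.94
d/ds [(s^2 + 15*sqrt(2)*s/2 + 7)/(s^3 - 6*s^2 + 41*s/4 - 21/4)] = 2*((4*s + 15*sqrt(2))*(4*s^3 - 24*s^2 + 41*s - 21) - (2*s^2 + 15*sqrt(2)*s + 14)*(12*s^2 - 48*s + 41))/(4*s^3 - 24*s^2 + 41*s - 21)^2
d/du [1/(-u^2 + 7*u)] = (2*u - 7)/(u^2*(u - 7)^2)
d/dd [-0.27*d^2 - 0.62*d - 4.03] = -0.54*d - 0.62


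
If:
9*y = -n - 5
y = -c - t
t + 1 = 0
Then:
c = 1 - y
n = -9*y - 5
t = -1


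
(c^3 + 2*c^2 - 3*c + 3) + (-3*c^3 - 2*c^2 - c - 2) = -2*c^3 - 4*c + 1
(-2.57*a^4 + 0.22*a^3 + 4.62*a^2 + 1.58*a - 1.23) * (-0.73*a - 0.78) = 1.8761*a^5 + 1.844*a^4 - 3.5442*a^3 - 4.757*a^2 - 0.3345*a + 0.9594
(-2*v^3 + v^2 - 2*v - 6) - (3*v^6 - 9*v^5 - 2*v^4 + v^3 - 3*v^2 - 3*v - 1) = -3*v^6 + 9*v^5 + 2*v^4 - 3*v^3 + 4*v^2 + v - 5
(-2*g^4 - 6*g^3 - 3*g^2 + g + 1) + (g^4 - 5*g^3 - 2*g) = -g^4 - 11*g^3 - 3*g^2 - g + 1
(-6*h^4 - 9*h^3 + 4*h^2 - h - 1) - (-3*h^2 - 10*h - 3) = -6*h^4 - 9*h^3 + 7*h^2 + 9*h + 2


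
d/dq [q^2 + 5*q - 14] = 2*q + 5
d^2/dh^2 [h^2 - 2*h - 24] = 2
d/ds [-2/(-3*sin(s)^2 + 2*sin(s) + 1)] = 4*(1 - 3*sin(s))*cos(s)/(-3*sin(s)^2 + 2*sin(s) + 1)^2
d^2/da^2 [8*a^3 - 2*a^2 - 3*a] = 48*a - 4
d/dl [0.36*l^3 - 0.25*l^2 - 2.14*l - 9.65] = 1.08*l^2 - 0.5*l - 2.14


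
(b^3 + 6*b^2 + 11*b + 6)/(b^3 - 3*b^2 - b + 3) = (b^2 + 5*b + 6)/(b^2 - 4*b + 3)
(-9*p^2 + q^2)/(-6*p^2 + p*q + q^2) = (3*p - q)/(2*p - q)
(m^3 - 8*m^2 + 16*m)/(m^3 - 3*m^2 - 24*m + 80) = m/(m + 5)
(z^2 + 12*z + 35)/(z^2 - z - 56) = (z + 5)/(z - 8)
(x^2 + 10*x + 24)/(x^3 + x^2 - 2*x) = (x^2 + 10*x + 24)/(x*(x^2 + x - 2))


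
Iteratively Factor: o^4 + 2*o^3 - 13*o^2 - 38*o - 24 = (o - 4)*(o^3 + 6*o^2 + 11*o + 6) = (o - 4)*(o + 2)*(o^2 + 4*o + 3) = (o - 4)*(o + 1)*(o + 2)*(o + 3)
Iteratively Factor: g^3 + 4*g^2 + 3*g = (g)*(g^2 + 4*g + 3) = g*(g + 3)*(g + 1)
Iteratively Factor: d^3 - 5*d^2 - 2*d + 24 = (d - 4)*(d^2 - d - 6) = (d - 4)*(d + 2)*(d - 3)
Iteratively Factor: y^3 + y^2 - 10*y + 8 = (y - 1)*(y^2 + 2*y - 8) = (y - 2)*(y - 1)*(y + 4)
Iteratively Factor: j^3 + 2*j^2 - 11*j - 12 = (j + 1)*(j^2 + j - 12) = (j + 1)*(j + 4)*(j - 3)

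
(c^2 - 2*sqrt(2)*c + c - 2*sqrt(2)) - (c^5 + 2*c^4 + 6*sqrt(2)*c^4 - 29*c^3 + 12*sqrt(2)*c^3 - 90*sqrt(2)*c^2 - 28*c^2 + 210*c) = -c^5 - 6*sqrt(2)*c^4 - 2*c^4 - 12*sqrt(2)*c^3 + 29*c^3 + 29*c^2 + 90*sqrt(2)*c^2 - 209*c - 2*sqrt(2)*c - 2*sqrt(2)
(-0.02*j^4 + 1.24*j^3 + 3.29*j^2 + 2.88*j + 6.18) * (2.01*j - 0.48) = -0.0402*j^5 + 2.502*j^4 + 6.0177*j^3 + 4.2096*j^2 + 11.0394*j - 2.9664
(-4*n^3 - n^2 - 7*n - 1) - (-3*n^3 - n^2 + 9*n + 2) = -n^3 - 16*n - 3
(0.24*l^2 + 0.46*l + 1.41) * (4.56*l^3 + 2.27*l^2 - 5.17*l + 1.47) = 1.0944*l^5 + 2.6424*l^4 + 6.233*l^3 + 1.1753*l^2 - 6.6135*l + 2.0727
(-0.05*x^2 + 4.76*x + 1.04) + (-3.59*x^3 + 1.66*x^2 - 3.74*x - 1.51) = -3.59*x^3 + 1.61*x^2 + 1.02*x - 0.47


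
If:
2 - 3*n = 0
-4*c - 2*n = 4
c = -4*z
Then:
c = -4/3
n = 2/3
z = 1/3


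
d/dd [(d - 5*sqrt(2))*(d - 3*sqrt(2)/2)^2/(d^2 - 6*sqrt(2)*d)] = (d^4 - 12*sqrt(2)*d^3 + 123*d^2/2 + 45*sqrt(2)*d - 270)/(d^2*(d^2 - 12*sqrt(2)*d + 72))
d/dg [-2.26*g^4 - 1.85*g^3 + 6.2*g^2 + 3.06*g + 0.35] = -9.04*g^3 - 5.55*g^2 + 12.4*g + 3.06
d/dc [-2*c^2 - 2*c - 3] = -4*c - 2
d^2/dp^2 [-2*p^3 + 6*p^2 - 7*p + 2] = 12 - 12*p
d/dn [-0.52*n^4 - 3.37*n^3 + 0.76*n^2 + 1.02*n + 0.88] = -2.08*n^3 - 10.11*n^2 + 1.52*n + 1.02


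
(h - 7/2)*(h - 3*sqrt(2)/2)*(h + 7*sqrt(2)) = h^3 - 7*h^2/2 + 11*sqrt(2)*h^2/2 - 77*sqrt(2)*h/4 - 21*h + 147/2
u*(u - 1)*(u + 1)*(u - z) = u^4 - u^3*z - u^2 + u*z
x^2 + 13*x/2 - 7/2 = (x - 1/2)*(x + 7)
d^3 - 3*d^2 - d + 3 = (d - 3)*(d - 1)*(d + 1)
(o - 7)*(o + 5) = o^2 - 2*o - 35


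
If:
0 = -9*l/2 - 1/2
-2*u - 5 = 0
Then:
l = -1/9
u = -5/2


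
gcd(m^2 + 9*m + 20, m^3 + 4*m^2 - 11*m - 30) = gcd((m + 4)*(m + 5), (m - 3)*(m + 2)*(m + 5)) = m + 5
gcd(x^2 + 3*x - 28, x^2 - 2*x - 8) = x - 4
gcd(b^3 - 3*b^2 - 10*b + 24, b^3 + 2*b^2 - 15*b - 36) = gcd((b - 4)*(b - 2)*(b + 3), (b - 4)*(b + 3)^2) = b^2 - b - 12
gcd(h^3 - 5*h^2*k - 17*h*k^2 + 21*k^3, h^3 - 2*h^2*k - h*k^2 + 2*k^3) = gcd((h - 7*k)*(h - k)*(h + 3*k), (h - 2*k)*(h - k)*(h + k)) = h - k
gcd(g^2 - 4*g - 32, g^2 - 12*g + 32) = g - 8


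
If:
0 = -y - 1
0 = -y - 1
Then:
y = -1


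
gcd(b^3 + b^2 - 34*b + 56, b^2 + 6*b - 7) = b + 7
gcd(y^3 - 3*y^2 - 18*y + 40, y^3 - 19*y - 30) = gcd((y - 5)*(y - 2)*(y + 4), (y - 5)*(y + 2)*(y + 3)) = y - 5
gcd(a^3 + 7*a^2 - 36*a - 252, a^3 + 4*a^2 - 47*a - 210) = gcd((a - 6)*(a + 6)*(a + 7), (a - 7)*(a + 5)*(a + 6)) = a + 6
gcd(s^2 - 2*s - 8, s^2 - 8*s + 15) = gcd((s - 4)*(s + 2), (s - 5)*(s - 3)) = 1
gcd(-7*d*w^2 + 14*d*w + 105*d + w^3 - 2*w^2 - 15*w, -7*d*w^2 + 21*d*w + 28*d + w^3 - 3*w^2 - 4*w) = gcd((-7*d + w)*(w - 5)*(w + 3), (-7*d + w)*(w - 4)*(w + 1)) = -7*d + w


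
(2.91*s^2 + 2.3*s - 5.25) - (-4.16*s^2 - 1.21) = 7.07*s^2 + 2.3*s - 4.04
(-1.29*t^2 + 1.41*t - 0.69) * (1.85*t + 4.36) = -2.3865*t^3 - 3.0159*t^2 + 4.8711*t - 3.0084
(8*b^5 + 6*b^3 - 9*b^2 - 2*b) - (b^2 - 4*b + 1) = 8*b^5 + 6*b^3 - 10*b^2 + 2*b - 1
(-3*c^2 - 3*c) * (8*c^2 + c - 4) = -24*c^4 - 27*c^3 + 9*c^2 + 12*c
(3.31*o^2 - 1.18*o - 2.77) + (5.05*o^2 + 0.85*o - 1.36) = 8.36*o^2 - 0.33*o - 4.13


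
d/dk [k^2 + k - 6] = 2*k + 1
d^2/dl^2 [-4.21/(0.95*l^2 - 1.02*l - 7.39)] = (-7.59905*l^2 + 8.15898*l + 4.21*(1.9*l - 1.02)*(3.8*l - 2.04) + 59.11261)/(-0.95*l^2 + 1.02*l + 7.39)^3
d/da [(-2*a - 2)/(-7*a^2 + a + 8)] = -14/(49*a^2 - 112*a + 64)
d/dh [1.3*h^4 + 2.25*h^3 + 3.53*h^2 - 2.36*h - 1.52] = 5.2*h^3 + 6.75*h^2 + 7.06*h - 2.36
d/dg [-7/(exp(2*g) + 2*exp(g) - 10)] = 14*(exp(g) + 1)*exp(g)/(exp(2*g) + 2*exp(g) - 10)^2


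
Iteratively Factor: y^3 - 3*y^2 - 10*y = (y - 5)*(y^2 + 2*y) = y*(y - 5)*(y + 2)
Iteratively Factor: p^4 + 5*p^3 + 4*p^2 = (p + 4)*(p^3 + p^2) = p*(p + 4)*(p^2 + p) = p^2*(p + 4)*(p + 1)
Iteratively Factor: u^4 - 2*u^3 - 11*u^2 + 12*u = (u + 3)*(u^3 - 5*u^2 + 4*u) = (u - 4)*(u + 3)*(u^2 - u) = (u - 4)*(u - 1)*(u + 3)*(u)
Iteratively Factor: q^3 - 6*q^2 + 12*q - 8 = (q - 2)*(q^2 - 4*q + 4) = (q - 2)^2*(q - 2)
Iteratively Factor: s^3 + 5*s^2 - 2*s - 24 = (s - 2)*(s^2 + 7*s + 12) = (s - 2)*(s + 4)*(s + 3)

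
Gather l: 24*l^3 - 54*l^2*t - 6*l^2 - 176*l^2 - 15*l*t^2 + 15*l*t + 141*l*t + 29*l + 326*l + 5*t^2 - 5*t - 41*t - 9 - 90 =24*l^3 + l^2*(-54*t - 182) + l*(-15*t^2 + 156*t + 355) + 5*t^2 - 46*t - 99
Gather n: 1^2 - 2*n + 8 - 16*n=9 - 18*n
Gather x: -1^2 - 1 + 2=0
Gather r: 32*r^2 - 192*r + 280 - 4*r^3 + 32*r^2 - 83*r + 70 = -4*r^3 + 64*r^2 - 275*r + 350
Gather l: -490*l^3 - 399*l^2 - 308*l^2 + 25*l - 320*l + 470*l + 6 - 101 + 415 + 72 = -490*l^3 - 707*l^2 + 175*l + 392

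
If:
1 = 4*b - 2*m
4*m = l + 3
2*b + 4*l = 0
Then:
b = 10/17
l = -5/17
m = 23/34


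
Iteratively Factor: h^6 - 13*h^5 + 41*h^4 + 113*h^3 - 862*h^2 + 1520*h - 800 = (h - 1)*(h^5 - 12*h^4 + 29*h^3 + 142*h^2 - 720*h + 800) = (h - 1)*(h + 4)*(h^4 - 16*h^3 + 93*h^2 - 230*h + 200) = (h - 2)*(h - 1)*(h + 4)*(h^3 - 14*h^2 + 65*h - 100) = (h - 5)*(h - 2)*(h - 1)*(h + 4)*(h^2 - 9*h + 20) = (h - 5)*(h - 4)*(h - 2)*(h - 1)*(h + 4)*(h - 5)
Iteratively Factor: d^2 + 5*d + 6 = (d + 3)*(d + 2)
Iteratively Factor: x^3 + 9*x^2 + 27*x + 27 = (x + 3)*(x^2 + 6*x + 9) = (x + 3)^2*(x + 3)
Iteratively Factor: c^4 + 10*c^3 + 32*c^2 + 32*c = (c + 2)*(c^3 + 8*c^2 + 16*c) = c*(c + 2)*(c^2 + 8*c + 16) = c*(c + 2)*(c + 4)*(c + 4)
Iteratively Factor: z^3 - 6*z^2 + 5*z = (z - 5)*(z^2 - z) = (z - 5)*(z - 1)*(z)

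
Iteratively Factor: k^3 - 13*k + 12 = (k + 4)*(k^2 - 4*k + 3) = (k - 1)*(k + 4)*(k - 3)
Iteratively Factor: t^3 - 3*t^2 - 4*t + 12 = (t - 2)*(t^2 - t - 6) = (t - 3)*(t - 2)*(t + 2)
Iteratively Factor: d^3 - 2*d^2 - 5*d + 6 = (d - 1)*(d^2 - d - 6) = (d - 1)*(d + 2)*(d - 3)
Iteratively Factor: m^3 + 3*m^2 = (m)*(m^2 + 3*m) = m^2*(m + 3)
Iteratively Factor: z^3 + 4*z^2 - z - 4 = (z + 1)*(z^2 + 3*z - 4) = (z - 1)*(z + 1)*(z + 4)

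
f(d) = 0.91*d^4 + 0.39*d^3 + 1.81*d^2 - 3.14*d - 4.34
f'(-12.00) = -6168.02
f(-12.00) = 18489.82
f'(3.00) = 116.53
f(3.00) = 86.77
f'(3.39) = 164.39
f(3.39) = 141.19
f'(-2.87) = -89.94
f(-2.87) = 72.10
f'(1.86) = 31.06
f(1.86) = 9.48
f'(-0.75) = -6.73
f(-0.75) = -0.84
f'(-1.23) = -12.60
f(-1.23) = 3.62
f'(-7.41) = -1446.72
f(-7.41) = 2703.19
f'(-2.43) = -57.26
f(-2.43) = 40.11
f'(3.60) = 194.88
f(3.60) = 178.85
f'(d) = 3.64*d^3 + 1.17*d^2 + 3.62*d - 3.14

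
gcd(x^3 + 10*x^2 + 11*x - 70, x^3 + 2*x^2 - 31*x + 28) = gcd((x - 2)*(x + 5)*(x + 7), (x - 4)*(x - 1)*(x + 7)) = x + 7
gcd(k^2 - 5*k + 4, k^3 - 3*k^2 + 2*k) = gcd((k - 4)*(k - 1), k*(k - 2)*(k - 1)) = k - 1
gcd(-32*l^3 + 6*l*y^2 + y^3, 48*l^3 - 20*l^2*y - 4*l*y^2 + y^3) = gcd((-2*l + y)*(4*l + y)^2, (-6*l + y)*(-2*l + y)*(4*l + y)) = -8*l^2 + 2*l*y + y^2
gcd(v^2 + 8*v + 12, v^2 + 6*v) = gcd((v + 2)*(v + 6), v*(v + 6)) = v + 6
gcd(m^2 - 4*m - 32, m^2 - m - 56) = m - 8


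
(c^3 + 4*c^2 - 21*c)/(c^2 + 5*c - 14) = c*(c - 3)/(c - 2)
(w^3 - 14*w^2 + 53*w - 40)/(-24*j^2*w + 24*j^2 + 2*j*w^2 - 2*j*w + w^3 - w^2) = (w^2 - 13*w + 40)/(-24*j^2 + 2*j*w + w^2)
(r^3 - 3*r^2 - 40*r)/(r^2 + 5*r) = r - 8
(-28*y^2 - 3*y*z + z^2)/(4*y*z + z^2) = (-7*y + z)/z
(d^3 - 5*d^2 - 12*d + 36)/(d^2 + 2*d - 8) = (d^2 - 3*d - 18)/(d + 4)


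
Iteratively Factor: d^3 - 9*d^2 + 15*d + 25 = (d - 5)*(d^2 - 4*d - 5) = (d - 5)*(d + 1)*(d - 5)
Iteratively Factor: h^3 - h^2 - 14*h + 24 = (h + 4)*(h^2 - 5*h + 6) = (h - 3)*(h + 4)*(h - 2)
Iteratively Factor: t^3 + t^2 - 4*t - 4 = (t + 2)*(t^2 - t - 2) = (t - 2)*(t + 2)*(t + 1)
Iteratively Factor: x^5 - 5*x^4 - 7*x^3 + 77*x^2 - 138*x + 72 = (x + 4)*(x^4 - 9*x^3 + 29*x^2 - 39*x + 18) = (x - 3)*(x + 4)*(x^3 - 6*x^2 + 11*x - 6) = (x - 3)*(x - 1)*(x + 4)*(x^2 - 5*x + 6) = (x - 3)^2*(x - 1)*(x + 4)*(x - 2)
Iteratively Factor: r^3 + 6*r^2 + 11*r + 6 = (r + 3)*(r^2 + 3*r + 2) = (r + 1)*(r + 3)*(r + 2)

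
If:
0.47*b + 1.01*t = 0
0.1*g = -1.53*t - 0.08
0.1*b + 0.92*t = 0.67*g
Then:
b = 0.11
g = -0.05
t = -0.05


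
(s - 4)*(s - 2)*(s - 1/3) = s^3 - 19*s^2/3 + 10*s - 8/3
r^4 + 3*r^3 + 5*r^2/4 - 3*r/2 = r*(r - 1/2)*(r + 3/2)*(r + 2)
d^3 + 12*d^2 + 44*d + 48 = (d + 2)*(d + 4)*(d + 6)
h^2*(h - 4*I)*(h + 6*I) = h^4 + 2*I*h^3 + 24*h^2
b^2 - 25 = (b - 5)*(b + 5)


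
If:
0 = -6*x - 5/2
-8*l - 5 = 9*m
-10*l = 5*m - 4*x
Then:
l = 1/5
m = -11/15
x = -5/12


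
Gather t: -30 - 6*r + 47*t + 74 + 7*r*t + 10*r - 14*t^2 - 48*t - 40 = 4*r - 14*t^2 + t*(7*r - 1) + 4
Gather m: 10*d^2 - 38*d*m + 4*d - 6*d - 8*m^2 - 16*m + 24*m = 10*d^2 - 2*d - 8*m^2 + m*(8 - 38*d)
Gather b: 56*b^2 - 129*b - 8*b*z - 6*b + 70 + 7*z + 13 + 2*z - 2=56*b^2 + b*(-8*z - 135) + 9*z + 81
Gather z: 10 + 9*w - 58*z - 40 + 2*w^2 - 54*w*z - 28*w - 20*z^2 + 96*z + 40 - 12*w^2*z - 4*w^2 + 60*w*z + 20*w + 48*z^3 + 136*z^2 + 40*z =-2*w^2 + w + 48*z^3 + 116*z^2 + z*(-12*w^2 + 6*w + 78) + 10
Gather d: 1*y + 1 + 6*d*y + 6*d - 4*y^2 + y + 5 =d*(6*y + 6) - 4*y^2 + 2*y + 6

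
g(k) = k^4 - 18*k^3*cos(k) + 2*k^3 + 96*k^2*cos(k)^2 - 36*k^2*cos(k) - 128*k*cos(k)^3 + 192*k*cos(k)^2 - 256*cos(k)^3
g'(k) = 18*k^3*sin(k) + 4*k^3 - 192*k^2*sin(k)*cos(k) + 36*k^2*sin(k) - 54*k^2*cos(k) + 6*k^2 + 384*k*sin(k)*cos(k)^2 - 384*k*sin(k)*cos(k) + 192*k*cos(k)^2 - 72*k*cos(k) + 768*sin(k)*cos(k)^2 - 128*cos(k)^3 + 192*cos(k)^2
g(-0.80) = -106.92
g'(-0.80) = -269.29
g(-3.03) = 25.99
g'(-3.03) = -43.46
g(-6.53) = 7831.89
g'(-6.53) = -1155.30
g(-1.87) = -0.04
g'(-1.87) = 0.75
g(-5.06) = 1064.81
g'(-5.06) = -3213.23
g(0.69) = -68.87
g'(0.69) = 311.14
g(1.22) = 4.01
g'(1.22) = -21.74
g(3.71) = 3365.69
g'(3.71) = -1587.68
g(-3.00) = 24.69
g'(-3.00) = -43.36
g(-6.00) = 5930.11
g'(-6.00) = -5454.32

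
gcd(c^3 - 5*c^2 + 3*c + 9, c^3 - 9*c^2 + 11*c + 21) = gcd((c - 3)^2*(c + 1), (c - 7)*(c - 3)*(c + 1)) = c^2 - 2*c - 3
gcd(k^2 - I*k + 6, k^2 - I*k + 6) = k^2 - I*k + 6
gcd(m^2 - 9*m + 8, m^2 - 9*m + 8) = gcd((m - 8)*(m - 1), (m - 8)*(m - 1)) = m^2 - 9*m + 8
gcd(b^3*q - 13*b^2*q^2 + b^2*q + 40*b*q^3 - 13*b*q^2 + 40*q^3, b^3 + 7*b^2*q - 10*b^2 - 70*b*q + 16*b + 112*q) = 1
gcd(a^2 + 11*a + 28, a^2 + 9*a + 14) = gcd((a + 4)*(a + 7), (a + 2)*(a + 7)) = a + 7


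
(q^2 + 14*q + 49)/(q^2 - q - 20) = (q^2 + 14*q + 49)/(q^2 - q - 20)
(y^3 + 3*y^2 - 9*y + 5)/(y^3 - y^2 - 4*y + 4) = (y^2 + 4*y - 5)/(y^2 - 4)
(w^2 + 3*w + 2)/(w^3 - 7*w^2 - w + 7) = (w + 2)/(w^2 - 8*w + 7)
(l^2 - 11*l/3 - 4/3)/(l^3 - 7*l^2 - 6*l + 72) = (l + 1/3)/(l^2 - 3*l - 18)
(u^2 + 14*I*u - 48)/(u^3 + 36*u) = (u + 8*I)/(u*(u - 6*I))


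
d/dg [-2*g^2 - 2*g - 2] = -4*g - 2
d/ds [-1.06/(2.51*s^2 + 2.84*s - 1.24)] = (5.3212*s + 3.0104)/(2.51*s^2 + 2.84*s - 1.24)^2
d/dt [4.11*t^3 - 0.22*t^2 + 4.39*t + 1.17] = 12.33*t^2 - 0.44*t + 4.39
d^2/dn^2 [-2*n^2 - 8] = -4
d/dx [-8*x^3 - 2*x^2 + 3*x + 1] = -24*x^2 - 4*x + 3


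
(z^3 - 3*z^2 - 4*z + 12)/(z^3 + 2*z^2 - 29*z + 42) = (z + 2)/(z + 7)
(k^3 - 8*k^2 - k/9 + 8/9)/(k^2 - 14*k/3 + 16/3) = (9*k^3 - 72*k^2 - k + 8)/(3*(3*k^2 - 14*k + 16))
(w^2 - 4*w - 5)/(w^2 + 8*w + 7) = (w - 5)/(w + 7)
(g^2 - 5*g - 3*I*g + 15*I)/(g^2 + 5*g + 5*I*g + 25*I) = (g^2 - g*(5 + 3*I) + 15*I)/(g^2 + 5*g*(1 + I) + 25*I)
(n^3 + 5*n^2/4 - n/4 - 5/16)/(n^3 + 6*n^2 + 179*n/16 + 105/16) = (4*n^2 - 1)/(4*n^2 + 19*n + 21)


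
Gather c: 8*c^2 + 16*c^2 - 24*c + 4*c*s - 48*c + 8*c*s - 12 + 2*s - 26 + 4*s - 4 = 24*c^2 + c*(12*s - 72) + 6*s - 42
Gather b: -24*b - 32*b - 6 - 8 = -56*b - 14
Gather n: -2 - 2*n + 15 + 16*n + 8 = 14*n + 21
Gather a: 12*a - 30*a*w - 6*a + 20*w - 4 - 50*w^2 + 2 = a*(6 - 30*w) - 50*w^2 + 20*w - 2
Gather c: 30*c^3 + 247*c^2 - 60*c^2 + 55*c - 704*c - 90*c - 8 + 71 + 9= 30*c^3 + 187*c^2 - 739*c + 72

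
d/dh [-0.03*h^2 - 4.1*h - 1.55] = -0.06*h - 4.1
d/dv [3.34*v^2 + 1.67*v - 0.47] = 6.68*v + 1.67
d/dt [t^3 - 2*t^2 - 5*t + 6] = 3*t^2 - 4*t - 5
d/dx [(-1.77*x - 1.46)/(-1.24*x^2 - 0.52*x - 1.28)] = (-2.1948*x^2 - 3.6208*x + 1.5064)/(1.5376*x^4 + 1.2896*x^3 + 3.4448*x^2 + 1.3312*x + 1.6384)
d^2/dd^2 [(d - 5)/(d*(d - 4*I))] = 2*(d^3 - 15*d^2 + 60*I*d + 80)/(d^3*(d^3 - 12*I*d^2 - 48*d + 64*I))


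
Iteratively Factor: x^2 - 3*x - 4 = (x - 4)*(x + 1)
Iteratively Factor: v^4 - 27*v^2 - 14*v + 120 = (v - 2)*(v^3 + 2*v^2 - 23*v - 60) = (v - 5)*(v - 2)*(v^2 + 7*v + 12) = (v - 5)*(v - 2)*(v + 4)*(v + 3)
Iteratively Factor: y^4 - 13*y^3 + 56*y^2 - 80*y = (y)*(y^3 - 13*y^2 + 56*y - 80) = y*(y - 5)*(y^2 - 8*y + 16) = y*(y - 5)*(y - 4)*(y - 4)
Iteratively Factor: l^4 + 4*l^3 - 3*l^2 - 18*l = (l + 3)*(l^3 + l^2 - 6*l) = l*(l + 3)*(l^2 + l - 6) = l*(l + 3)^2*(l - 2)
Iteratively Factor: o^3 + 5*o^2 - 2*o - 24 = (o + 4)*(o^2 + o - 6) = (o - 2)*(o + 4)*(o + 3)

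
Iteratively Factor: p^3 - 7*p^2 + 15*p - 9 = (p - 3)*(p^2 - 4*p + 3) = (p - 3)*(p - 1)*(p - 3)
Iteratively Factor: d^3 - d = (d - 1)*(d^2 + d) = (d - 1)*(d + 1)*(d)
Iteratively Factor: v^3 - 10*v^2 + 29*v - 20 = (v - 1)*(v^2 - 9*v + 20) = (v - 4)*(v - 1)*(v - 5)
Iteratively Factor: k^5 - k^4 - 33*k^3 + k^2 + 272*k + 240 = (k - 5)*(k^4 + 4*k^3 - 13*k^2 - 64*k - 48) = (k - 5)*(k + 4)*(k^3 - 13*k - 12) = (k - 5)*(k + 3)*(k + 4)*(k^2 - 3*k - 4) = (k - 5)*(k - 4)*(k + 3)*(k + 4)*(k + 1)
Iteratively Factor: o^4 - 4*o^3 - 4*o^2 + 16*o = (o - 2)*(o^3 - 2*o^2 - 8*o) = (o - 2)*(o + 2)*(o^2 - 4*o) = o*(o - 2)*(o + 2)*(o - 4)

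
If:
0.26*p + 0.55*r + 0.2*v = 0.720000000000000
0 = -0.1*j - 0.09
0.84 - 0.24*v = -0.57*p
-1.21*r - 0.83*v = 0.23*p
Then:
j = -0.90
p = -5.05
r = 6.78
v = -8.49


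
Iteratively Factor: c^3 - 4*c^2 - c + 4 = (c + 1)*(c^2 - 5*c + 4) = (c - 1)*(c + 1)*(c - 4)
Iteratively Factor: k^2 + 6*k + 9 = (k + 3)*(k + 3)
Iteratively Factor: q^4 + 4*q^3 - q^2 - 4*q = (q - 1)*(q^3 + 5*q^2 + 4*q) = q*(q - 1)*(q^2 + 5*q + 4) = q*(q - 1)*(q + 1)*(q + 4)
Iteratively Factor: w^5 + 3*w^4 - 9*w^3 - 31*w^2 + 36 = (w + 2)*(w^4 + w^3 - 11*w^2 - 9*w + 18) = (w - 1)*(w + 2)*(w^3 + 2*w^2 - 9*w - 18) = (w - 3)*(w - 1)*(w + 2)*(w^2 + 5*w + 6) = (w - 3)*(w - 1)*(w + 2)^2*(w + 3)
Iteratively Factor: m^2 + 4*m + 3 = (m + 3)*(m + 1)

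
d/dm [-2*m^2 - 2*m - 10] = -4*m - 2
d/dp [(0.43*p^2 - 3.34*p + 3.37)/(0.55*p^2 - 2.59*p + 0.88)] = (0.7233*p^2 - 2.9502*p + 5.7891)/(0.3025*p^4 - 2.849*p^3 + 7.6761*p^2 - 4.5584*p + 0.7744)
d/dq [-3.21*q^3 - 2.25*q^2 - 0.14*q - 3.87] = -9.63*q^2 - 4.5*q - 0.14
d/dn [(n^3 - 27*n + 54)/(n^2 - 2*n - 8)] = (n^4 - 4*n^3 + 3*n^2 - 108*n + 324)/(n^4 - 4*n^3 - 12*n^2 + 32*n + 64)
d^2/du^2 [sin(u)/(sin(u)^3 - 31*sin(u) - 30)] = (4*sin(u)^7 + 118*sin(u)^5 + 390*sin(u)^4 - 62*sin(u)^3 - 1290*sin(u)^2 + 900*sin(u) + 1860)/(-sin(u)^3 + 31*sin(u) + 30)^3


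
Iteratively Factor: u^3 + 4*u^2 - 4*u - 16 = (u + 4)*(u^2 - 4) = (u + 2)*(u + 4)*(u - 2)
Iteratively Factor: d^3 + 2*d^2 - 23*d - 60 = (d + 4)*(d^2 - 2*d - 15) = (d + 3)*(d + 4)*(d - 5)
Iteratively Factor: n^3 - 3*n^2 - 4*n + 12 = (n + 2)*(n^2 - 5*n + 6) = (n - 3)*(n + 2)*(n - 2)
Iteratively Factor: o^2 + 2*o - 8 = (o + 4)*(o - 2)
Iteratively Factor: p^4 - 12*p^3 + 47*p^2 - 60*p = (p - 3)*(p^3 - 9*p^2 + 20*p) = p*(p - 3)*(p^2 - 9*p + 20) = p*(p - 4)*(p - 3)*(p - 5)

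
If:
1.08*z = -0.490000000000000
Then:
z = -0.45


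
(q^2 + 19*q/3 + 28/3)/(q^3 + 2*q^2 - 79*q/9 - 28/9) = 3*(3*q + 7)/(9*q^2 - 18*q - 7)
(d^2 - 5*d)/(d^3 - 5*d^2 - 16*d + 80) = d/(d^2 - 16)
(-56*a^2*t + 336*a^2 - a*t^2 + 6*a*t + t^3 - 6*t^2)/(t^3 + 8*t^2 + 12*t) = (-56*a^2*t + 336*a^2 - a*t^2 + 6*a*t + t^3 - 6*t^2)/(t*(t^2 + 8*t + 12))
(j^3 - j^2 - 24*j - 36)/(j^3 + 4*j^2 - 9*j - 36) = (j^2 - 4*j - 12)/(j^2 + j - 12)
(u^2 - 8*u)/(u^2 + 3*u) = (u - 8)/(u + 3)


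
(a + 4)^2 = a^2 + 8*a + 16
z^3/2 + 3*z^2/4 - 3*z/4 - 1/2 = (z/2 + 1/4)*(z - 1)*(z + 2)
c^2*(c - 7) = c^3 - 7*c^2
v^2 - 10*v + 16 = (v - 8)*(v - 2)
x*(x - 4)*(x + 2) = x^3 - 2*x^2 - 8*x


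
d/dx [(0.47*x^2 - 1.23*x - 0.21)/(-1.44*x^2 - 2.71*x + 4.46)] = (-3.0449*x^2 + 3.5876*x - 6.0549)/(2.0736*x^4 + 7.8048*x^3 - 5.5007*x^2 - 24.1732*x + 19.8916)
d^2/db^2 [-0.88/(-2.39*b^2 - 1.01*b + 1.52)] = (-10.053296*b^2 - 4.248464*b + 0.88*(4.78*b + 1.01)*(9.56*b + 2.02) + 6.393728)/(2.39*b^2 + 1.01*b - 1.52)^3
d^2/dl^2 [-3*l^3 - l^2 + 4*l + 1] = -18*l - 2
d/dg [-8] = 0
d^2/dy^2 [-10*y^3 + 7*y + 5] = -60*y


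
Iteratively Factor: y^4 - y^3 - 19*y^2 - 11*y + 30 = (y + 3)*(y^3 - 4*y^2 - 7*y + 10) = (y + 2)*(y + 3)*(y^2 - 6*y + 5) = (y - 1)*(y + 2)*(y + 3)*(y - 5)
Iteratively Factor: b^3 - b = (b - 1)*(b^2 + b) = (b - 1)*(b + 1)*(b)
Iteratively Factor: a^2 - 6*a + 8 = (a - 4)*(a - 2)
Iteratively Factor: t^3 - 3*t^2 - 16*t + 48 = (t + 4)*(t^2 - 7*t + 12) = (t - 4)*(t + 4)*(t - 3)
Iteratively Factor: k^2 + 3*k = (k)*(k + 3)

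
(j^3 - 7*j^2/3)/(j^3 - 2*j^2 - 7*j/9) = 3*j/(3*j + 1)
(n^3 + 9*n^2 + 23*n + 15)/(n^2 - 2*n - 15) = (n^2 + 6*n + 5)/(n - 5)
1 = 1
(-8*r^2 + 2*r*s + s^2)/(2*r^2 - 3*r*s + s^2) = (-4*r - s)/(r - s)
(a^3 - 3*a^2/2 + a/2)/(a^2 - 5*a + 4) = a*(2*a - 1)/(2*(a - 4))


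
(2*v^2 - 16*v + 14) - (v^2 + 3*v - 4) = v^2 - 19*v + 18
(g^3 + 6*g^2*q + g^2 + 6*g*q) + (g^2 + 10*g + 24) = g^3 + 6*g^2*q + 2*g^2 + 6*g*q + 10*g + 24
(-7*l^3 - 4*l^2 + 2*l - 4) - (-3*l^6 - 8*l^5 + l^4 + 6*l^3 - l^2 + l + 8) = 3*l^6 + 8*l^5 - l^4 - 13*l^3 - 3*l^2 + l - 12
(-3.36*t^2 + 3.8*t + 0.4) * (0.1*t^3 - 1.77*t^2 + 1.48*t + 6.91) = -0.336*t^5 + 6.3272*t^4 - 11.6588*t^3 - 18.3016*t^2 + 26.85*t + 2.764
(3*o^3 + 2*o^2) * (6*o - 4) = 18*o^4 - 8*o^2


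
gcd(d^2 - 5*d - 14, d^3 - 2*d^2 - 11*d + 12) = 1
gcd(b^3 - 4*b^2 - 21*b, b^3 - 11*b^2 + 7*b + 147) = b^2 - 4*b - 21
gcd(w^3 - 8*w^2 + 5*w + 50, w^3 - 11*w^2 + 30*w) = w - 5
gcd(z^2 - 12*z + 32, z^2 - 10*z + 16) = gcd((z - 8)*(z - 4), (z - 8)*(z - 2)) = z - 8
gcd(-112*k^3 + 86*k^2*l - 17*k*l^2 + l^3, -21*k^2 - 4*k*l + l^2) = 7*k - l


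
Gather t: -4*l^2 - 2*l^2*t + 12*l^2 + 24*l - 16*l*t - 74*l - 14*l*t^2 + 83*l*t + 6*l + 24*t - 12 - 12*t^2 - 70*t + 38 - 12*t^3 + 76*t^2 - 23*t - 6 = 8*l^2 - 44*l - 12*t^3 + t^2*(64 - 14*l) + t*(-2*l^2 + 67*l - 69) + 20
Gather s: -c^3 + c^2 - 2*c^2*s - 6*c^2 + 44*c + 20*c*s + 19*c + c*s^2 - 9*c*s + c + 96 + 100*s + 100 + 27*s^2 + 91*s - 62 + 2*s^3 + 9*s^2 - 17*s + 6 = -c^3 - 5*c^2 + 64*c + 2*s^3 + s^2*(c + 36) + s*(-2*c^2 + 11*c + 174) + 140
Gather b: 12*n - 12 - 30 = 12*n - 42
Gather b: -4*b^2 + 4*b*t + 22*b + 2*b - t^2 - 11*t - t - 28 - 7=-4*b^2 + b*(4*t + 24) - t^2 - 12*t - 35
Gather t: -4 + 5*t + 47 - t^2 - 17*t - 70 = -t^2 - 12*t - 27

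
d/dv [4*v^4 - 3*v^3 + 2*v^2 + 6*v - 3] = 16*v^3 - 9*v^2 + 4*v + 6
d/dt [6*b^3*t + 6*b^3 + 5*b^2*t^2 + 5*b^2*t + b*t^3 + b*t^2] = b*(6*b^2 + 10*b*t + 5*b + 3*t^2 + 2*t)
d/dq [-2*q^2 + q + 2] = 1 - 4*q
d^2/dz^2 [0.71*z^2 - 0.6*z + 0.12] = 1.42000000000000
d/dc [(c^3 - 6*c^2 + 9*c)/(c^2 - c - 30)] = (c^4 - 2*c^3 - 93*c^2 + 360*c - 270)/(c^4 - 2*c^3 - 59*c^2 + 60*c + 900)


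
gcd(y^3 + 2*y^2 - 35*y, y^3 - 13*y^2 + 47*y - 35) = y - 5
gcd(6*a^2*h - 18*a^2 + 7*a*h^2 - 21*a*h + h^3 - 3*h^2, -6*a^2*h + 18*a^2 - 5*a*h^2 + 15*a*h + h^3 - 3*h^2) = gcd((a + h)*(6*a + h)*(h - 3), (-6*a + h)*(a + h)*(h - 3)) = a*h - 3*a + h^2 - 3*h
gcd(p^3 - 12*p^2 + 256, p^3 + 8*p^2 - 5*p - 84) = p + 4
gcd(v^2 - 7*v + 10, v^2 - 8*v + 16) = 1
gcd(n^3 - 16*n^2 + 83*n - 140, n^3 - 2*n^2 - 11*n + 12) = n - 4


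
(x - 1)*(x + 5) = x^2 + 4*x - 5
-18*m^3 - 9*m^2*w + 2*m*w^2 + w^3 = (-3*m + w)*(2*m + w)*(3*m + w)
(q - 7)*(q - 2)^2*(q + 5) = q^4 - 6*q^3 - 23*q^2 + 132*q - 140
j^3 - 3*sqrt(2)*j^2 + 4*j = j*(j - 2*sqrt(2))*(j - sqrt(2))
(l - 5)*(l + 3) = l^2 - 2*l - 15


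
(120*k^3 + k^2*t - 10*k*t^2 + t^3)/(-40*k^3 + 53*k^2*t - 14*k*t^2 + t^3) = (3*k + t)/(-k + t)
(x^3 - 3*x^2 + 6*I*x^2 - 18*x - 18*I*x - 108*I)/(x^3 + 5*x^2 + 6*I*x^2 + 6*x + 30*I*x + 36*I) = (x - 6)/(x + 2)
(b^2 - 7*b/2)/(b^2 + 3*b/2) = (2*b - 7)/(2*b + 3)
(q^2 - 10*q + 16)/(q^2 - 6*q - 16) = (q - 2)/(q + 2)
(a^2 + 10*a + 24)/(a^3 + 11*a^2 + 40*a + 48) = (a + 6)/(a^2 + 7*a + 12)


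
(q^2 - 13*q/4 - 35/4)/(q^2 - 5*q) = (q + 7/4)/q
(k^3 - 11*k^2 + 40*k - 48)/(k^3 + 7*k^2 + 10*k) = (k^3 - 11*k^2 + 40*k - 48)/(k*(k^2 + 7*k + 10))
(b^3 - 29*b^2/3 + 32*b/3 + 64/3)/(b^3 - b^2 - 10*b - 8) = (3*b^2 - 32*b + 64)/(3*(b^2 - 2*b - 8))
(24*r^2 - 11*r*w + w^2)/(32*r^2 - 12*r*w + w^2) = (3*r - w)/(4*r - w)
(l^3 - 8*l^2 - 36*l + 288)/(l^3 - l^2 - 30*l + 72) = (l^2 - 14*l + 48)/(l^2 - 7*l + 12)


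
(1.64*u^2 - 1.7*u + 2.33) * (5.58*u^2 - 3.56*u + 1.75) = 9.1512*u^4 - 15.3244*u^3 + 21.9234*u^2 - 11.2698*u + 4.0775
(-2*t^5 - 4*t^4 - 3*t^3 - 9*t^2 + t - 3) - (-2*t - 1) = -2*t^5 - 4*t^4 - 3*t^3 - 9*t^2 + 3*t - 2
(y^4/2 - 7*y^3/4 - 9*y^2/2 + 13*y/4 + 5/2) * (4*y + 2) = 2*y^5 - 6*y^4 - 43*y^3/2 + 4*y^2 + 33*y/2 + 5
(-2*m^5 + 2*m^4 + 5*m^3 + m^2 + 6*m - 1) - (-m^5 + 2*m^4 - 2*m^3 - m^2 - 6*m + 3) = -m^5 + 7*m^3 + 2*m^2 + 12*m - 4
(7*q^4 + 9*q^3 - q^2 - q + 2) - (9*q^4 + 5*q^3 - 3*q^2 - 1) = -2*q^4 + 4*q^3 + 2*q^2 - q + 3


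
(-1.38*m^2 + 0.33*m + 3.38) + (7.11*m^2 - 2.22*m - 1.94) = 5.73*m^2 - 1.89*m + 1.44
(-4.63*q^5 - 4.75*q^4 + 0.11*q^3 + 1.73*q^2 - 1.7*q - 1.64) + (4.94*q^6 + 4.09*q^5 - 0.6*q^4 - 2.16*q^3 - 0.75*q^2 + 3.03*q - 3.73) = 4.94*q^6 - 0.54*q^5 - 5.35*q^4 - 2.05*q^3 + 0.98*q^2 + 1.33*q - 5.37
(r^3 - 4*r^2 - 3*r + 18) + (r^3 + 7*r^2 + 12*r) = 2*r^3 + 3*r^2 + 9*r + 18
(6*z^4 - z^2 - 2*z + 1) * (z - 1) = 6*z^5 - 6*z^4 - z^3 - z^2 + 3*z - 1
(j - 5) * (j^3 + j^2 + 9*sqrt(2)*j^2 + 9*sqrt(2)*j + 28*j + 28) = j^4 - 4*j^3 + 9*sqrt(2)*j^3 - 36*sqrt(2)*j^2 + 23*j^2 - 112*j - 45*sqrt(2)*j - 140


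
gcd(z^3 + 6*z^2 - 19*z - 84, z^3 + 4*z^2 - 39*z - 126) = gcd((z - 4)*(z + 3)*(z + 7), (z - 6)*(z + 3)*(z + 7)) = z^2 + 10*z + 21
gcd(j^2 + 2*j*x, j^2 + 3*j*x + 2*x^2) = j + 2*x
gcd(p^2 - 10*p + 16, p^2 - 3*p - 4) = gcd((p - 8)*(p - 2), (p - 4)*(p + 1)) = 1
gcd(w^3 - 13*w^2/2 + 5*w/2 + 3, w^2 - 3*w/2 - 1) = w + 1/2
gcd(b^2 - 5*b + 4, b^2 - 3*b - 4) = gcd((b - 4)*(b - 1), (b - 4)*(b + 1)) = b - 4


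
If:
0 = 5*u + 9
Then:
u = -9/5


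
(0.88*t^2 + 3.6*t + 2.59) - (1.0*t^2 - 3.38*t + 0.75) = -0.12*t^2 + 6.98*t + 1.84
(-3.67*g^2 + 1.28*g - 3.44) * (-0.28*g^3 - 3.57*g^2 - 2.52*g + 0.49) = 1.0276*g^5 + 12.7435*g^4 + 5.642*g^3 + 7.2569*g^2 + 9.296*g - 1.6856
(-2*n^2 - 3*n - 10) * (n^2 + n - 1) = -2*n^4 - 5*n^3 - 11*n^2 - 7*n + 10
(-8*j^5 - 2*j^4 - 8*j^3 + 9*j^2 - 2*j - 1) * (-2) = 16*j^5 + 4*j^4 + 16*j^3 - 18*j^2 + 4*j + 2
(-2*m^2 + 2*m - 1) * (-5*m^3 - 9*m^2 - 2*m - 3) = 10*m^5 + 8*m^4 - 9*m^3 + 11*m^2 - 4*m + 3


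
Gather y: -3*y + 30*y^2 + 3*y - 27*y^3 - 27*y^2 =-27*y^3 + 3*y^2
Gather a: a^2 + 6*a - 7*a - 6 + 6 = a^2 - a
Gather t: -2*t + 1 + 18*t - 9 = 16*t - 8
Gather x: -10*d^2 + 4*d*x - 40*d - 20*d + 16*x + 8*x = -10*d^2 - 60*d + x*(4*d + 24)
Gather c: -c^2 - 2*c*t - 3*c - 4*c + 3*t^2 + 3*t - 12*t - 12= -c^2 + c*(-2*t - 7) + 3*t^2 - 9*t - 12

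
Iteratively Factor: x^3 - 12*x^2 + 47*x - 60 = (x - 3)*(x^2 - 9*x + 20) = (x - 5)*(x - 3)*(x - 4)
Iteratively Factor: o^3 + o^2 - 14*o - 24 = (o - 4)*(o^2 + 5*o + 6) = (o - 4)*(o + 3)*(o + 2)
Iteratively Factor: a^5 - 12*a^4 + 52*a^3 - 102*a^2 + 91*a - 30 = (a - 1)*(a^4 - 11*a^3 + 41*a^2 - 61*a + 30) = (a - 3)*(a - 1)*(a^3 - 8*a^2 + 17*a - 10) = (a - 3)*(a - 1)^2*(a^2 - 7*a + 10) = (a - 5)*(a - 3)*(a - 1)^2*(a - 2)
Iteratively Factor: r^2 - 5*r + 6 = (r - 3)*(r - 2)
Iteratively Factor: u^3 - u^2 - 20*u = (u - 5)*(u^2 + 4*u) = (u - 5)*(u + 4)*(u)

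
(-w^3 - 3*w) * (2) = -2*w^3 - 6*w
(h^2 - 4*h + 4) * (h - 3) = h^3 - 7*h^2 + 16*h - 12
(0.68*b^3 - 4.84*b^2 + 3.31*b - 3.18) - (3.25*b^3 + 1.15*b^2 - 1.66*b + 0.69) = -2.57*b^3 - 5.99*b^2 + 4.97*b - 3.87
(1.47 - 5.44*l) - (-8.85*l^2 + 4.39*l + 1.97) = 8.85*l^2 - 9.83*l - 0.5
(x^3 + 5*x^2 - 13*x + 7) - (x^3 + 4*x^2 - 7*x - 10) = x^2 - 6*x + 17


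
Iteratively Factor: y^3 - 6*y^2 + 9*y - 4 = (y - 1)*(y^2 - 5*y + 4) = (y - 4)*(y - 1)*(y - 1)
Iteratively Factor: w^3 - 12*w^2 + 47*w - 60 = (w - 3)*(w^2 - 9*w + 20) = (w - 5)*(w - 3)*(w - 4)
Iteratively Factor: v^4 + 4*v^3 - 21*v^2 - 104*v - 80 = (v + 1)*(v^3 + 3*v^2 - 24*v - 80) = (v + 1)*(v + 4)*(v^2 - v - 20) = (v + 1)*(v + 4)^2*(v - 5)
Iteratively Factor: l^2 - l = (l - 1)*(l)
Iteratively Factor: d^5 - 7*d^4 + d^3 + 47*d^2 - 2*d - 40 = (d - 5)*(d^4 - 2*d^3 - 9*d^2 + 2*d + 8) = (d - 5)*(d - 4)*(d^3 + 2*d^2 - d - 2) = (d - 5)*(d - 4)*(d - 1)*(d^2 + 3*d + 2) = (d - 5)*(d - 4)*(d - 1)*(d + 1)*(d + 2)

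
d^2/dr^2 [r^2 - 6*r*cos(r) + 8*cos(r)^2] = 6*r*cos(r) + 32*sin(r)^2 + 12*sin(r) - 14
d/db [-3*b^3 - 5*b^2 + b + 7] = -9*b^2 - 10*b + 1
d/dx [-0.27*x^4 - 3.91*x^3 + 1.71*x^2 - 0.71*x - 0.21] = -1.08*x^3 - 11.73*x^2 + 3.42*x - 0.71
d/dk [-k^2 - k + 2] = -2*k - 1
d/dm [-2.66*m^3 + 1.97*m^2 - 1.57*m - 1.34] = -7.98*m^2 + 3.94*m - 1.57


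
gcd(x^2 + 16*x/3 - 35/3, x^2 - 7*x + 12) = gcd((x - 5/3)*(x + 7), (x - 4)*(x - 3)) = 1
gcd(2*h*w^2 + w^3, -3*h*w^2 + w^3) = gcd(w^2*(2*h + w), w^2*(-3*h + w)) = w^2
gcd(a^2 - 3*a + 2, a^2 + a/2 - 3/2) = a - 1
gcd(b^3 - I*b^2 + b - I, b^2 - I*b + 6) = 1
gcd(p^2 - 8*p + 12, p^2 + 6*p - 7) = 1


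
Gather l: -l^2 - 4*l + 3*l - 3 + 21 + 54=-l^2 - l + 72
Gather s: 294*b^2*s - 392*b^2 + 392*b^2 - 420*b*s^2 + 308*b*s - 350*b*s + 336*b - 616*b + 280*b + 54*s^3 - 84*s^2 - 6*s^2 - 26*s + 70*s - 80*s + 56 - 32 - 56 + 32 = 54*s^3 + s^2*(-420*b - 90) + s*(294*b^2 - 42*b - 36)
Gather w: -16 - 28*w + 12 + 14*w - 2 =-14*w - 6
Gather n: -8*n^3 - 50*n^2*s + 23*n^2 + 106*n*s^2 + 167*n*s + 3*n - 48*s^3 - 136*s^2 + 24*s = -8*n^3 + n^2*(23 - 50*s) + n*(106*s^2 + 167*s + 3) - 48*s^3 - 136*s^2 + 24*s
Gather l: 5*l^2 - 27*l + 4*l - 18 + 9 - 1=5*l^2 - 23*l - 10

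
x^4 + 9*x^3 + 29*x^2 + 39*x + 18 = (x + 1)*(x + 2)*(x + 3)^2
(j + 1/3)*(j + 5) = j^2 + 16*j/3 + 5/3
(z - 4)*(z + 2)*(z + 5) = z^3 + 3*z^2 - 18*z - 40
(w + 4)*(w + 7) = w^2 + 11*w + 28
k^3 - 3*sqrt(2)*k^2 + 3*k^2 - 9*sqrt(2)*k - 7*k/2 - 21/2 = (k + 3)*(k - 7*sqrt(2)/2)*(k + sqrt(2)/2)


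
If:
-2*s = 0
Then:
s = 0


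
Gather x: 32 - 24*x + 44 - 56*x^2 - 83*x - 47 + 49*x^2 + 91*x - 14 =-7*x^2 - 16*x + 15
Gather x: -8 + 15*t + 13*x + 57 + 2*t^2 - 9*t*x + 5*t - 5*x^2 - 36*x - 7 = 2*t^2 + 20*t - 5*x^2 + x*(-9*t - 23) + 42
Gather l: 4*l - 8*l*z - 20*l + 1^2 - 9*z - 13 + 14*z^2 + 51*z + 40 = l*(-8*z - 16) + 14*z^2 + 42*z + 28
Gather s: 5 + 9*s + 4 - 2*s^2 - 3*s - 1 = -2*s^2 + 6*s + 8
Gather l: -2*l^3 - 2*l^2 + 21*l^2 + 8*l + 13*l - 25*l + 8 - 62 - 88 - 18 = -2*l^3 + 19*l^2 - 4*l - 160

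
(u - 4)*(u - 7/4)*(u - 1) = u^3 - 27*u^2/4 + 51*u/4 - 7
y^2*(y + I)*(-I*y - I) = -I*y^4 + y^3 - I*y^3 + y^2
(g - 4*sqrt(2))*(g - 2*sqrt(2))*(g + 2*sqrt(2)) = g^3 - 4*sqrt(2)*g^2 - 8*g + 32*sqrt(2)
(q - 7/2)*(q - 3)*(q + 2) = q^3 - 9*q^2/2 - 5*q/2 + 21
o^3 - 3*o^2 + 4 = (o - 2)^2*(o + 1)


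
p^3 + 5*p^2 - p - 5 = (p - 1)*(p + 1)*(p + 5)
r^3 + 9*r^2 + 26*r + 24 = (r + 2)*(r + 3)*(r + 4)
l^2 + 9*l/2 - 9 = (l - 3/2)*(l + 6)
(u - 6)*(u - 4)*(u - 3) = u^3 - 13*u^2 + 54*u - 72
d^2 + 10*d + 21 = (d + 3)*(d + 7)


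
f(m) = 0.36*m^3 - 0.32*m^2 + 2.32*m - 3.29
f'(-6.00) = 45.04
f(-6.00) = -106.49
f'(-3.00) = 13.96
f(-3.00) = -22.85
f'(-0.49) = 2.89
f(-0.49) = -4.55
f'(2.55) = 7.71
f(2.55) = 6.51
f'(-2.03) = 8.07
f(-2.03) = -12.33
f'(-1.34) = 5.12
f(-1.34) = -7.84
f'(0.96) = 2.70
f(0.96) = -1.04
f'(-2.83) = 12.78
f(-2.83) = -20.58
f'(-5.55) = 39.14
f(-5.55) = -87.57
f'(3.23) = 11.52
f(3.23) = 13.00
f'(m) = 1.08*m^2 - 0.64*m + 2.32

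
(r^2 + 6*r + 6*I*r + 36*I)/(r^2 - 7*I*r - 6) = (r^2 + 6*r*(1 + I) + 36*I)/(r^2 - 7*I*r - 6)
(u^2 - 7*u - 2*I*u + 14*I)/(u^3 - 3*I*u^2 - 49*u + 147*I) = (u - 2*I)/(u^2 + u*(7 - 3*I) - 21*I)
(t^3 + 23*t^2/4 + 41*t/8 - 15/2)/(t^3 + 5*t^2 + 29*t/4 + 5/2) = (4*t^2 + 13*t - 12)/(2*(2*t^2 + 5*t + 2))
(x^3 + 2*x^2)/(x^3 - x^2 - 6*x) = x/(x - 3)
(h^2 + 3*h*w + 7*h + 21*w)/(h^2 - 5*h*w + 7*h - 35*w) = (-h - 3*w)/(-h + 5*w)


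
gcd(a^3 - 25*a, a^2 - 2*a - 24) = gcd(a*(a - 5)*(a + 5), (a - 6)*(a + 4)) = 1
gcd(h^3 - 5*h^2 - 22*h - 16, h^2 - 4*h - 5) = h + 1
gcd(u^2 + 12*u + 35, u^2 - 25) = u + 5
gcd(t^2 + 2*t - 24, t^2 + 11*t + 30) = t + 6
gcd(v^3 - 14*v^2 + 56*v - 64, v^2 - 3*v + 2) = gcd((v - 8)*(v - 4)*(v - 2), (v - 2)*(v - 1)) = v - 2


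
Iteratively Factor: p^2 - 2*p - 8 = (p - 4)*(p + 2)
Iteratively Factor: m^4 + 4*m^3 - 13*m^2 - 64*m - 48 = (m + 3)*(m^3 + m^2 - 16*m - 16) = (m - 4)*(m + 3)*(m^2 + 5*m + 4) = (m - 4)*(m + 1)*(m + 3)*(m + 4)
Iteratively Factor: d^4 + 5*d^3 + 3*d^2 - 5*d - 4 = (d + 1)*(d^3 + 4*d^2 - d - 4) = (d + 1)*(d + 4)*(d^2 - 1) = (d - 1)*(d + 1)*(d + 4)*(d + 1)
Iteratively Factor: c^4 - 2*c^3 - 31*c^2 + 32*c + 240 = (c - 4)*(c^3 + 2*c^2 - 23*c - 60) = (c - 4)*(c + 3)*(c^2 - c - 20) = (c - 5)*(c - 4)*(c + 3)*(c + 4)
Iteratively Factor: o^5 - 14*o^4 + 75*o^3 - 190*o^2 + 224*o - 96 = (o - 4)*(o^4 - 10*o^3 + 35*o^2 - 50*o + 24) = (o - 4)*(o - 2)*(o^3 - 8*o^2 + 19*o - 12) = (o - 4)^2*(o - 2)*(o^2 - 4*o + 3) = (o - 4)^2*(o - 3)*(o - 2)*(o - 1)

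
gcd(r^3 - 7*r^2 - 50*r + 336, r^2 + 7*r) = r + 7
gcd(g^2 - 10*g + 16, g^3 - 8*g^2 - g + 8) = g - 8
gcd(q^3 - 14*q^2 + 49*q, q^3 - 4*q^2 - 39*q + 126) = q - 7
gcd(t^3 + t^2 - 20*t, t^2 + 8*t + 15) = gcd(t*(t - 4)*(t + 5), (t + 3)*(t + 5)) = t + 5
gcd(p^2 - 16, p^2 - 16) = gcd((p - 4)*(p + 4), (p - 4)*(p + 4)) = p^2 - 16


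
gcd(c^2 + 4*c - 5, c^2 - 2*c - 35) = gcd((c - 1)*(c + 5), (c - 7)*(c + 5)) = c + 5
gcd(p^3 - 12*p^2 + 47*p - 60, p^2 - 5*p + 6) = p - 3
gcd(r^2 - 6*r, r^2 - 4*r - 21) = 1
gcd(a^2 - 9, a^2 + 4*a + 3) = a + 3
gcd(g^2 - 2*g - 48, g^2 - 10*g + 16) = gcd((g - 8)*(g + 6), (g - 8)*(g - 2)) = g - 8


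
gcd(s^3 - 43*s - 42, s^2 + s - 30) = s + 6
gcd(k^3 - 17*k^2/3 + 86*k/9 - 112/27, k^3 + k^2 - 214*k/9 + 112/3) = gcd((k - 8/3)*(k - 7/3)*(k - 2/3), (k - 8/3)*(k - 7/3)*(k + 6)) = k^2 - 5*k + 56/9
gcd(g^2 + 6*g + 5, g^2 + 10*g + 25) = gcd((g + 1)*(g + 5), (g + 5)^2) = g + 5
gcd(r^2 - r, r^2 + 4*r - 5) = r - 1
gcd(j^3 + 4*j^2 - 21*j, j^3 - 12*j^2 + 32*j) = j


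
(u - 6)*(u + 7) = u^2 + u - 42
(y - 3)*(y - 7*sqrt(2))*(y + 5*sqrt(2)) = y^3 - 3*y^2 - 2*sqrt(2)*y^2 - 70*y + 6*sqrt(2)*y + 210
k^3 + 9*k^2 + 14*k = k*(k + 2)*(k + 7)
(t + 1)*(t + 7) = t^2 + 8*t + 7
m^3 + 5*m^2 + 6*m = m*(m + 2)*(m + 3)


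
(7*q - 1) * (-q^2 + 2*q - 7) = -7*q^3 + 15*q^2 - 51*q + 7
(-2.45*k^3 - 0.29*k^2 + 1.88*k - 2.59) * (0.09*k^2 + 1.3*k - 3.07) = -0.2205*k^5 - 3.2111*k^4 + 7.3137*k^3 + 3.1012*k^2 - 9.1386*k + 7.9513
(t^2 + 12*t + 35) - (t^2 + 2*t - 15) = 10*t + 50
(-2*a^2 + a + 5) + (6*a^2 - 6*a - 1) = 4*a^2 - 5*a + 4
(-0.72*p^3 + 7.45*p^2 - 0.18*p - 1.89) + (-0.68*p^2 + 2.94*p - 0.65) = -0.72*p^3 + 6.77*p^2 + 2.76*p - 2.54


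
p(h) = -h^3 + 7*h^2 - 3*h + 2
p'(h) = -3*h^2 + 14*h - 3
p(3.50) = 34.38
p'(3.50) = 9.25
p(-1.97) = 42.72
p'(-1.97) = -42.22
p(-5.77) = 444.46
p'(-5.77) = -183.66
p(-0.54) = 5.82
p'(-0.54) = -11.43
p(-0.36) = 4.03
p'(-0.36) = -8.43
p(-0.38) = 4.21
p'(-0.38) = -8.75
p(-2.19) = 52.65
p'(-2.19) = -48.05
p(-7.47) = 831.85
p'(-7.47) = -274.98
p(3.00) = 29.00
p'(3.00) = 12.00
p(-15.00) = 4997.00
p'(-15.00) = -888.00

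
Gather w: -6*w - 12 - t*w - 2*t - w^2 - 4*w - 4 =-2*t - w^2 + w*(-t - 10) - 16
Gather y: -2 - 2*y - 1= -2*y - 3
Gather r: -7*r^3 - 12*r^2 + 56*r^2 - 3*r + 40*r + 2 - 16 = -7*r^3 + 44*r^2 + 37*r - 14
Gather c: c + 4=c + 4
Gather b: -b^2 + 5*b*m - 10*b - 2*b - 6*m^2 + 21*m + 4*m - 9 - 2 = -b^2 + b*(5*m - 12) - 6*m^2 + 25*m - 11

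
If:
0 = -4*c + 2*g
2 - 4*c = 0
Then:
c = 1/2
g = 1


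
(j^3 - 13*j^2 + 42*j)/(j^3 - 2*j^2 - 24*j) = (j - 7)/(j + 4)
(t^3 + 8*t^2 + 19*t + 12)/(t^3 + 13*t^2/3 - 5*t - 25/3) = 3*(t^2 + 7*t + 12)/(3*t^2 + 10*t - 25)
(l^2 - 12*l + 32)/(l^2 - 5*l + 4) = (l - 8)/(l - 1)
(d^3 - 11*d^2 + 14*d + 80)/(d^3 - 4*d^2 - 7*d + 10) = (d - 8)/(d - 1)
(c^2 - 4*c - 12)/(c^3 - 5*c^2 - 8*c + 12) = 1/(c - 1)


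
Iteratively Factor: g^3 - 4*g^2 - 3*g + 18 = (g - 3)*(g^2 - g - 6) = (g - 3)^2*(g + 2)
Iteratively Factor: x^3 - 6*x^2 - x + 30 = (x - 3)*(x^2 - 3*x - 10) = (x - 3)*(x + 2)*(x - 5)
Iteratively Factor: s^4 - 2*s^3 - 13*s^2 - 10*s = (s + 2)*(s^3 - 4*s^2 - 5*s) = s*(s + 2)*(s^2 - 4*s - 5) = s*(s + 1)*(s + 2)*(s - 5)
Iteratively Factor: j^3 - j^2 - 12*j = (j - 4)*(j^2 + 3*j) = (j - 4)*(j + 3)*(j)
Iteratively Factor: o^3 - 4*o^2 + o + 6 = (o - 2)*(o^2 - 2*o - 3) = (o - 3)*(o - 2)*(o + 1)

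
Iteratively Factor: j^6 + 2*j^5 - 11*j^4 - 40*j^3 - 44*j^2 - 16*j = (j + 2)*(j^5 - 11*j^3 - 18*j^2 - 8*j) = (j - 4)*(j + 2)*(j^4 + 4*j^3 + 5*j^2 + 2*j) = (j - 4)*(j + 1)*(j + 2)*(j^3 + 3*j^2 + 2*j) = (j - 4)*(j + 1)^2*(j + 2)*(j^2 + 2*j) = (j - 4)*(j + 1)^2*(j + 2)^2*(j)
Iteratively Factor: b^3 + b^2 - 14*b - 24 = (b + 3)*(b^2 - 2*b - 8) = (b - 4)*(b + 3)*(b + 2)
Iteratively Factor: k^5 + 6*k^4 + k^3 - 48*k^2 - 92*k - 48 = (k + 2)*(k^4 + 4*k^3 - 7*k^2 - 34*k - 24) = (k + 2)^2*(k^3 + 2*k^2 - 11*k - 12) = (k + 2)^2*(k + 4)*(k^2 - 2*k - 3) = (k - 3)*(k + 2)^2*(k + 4)*(k + 1)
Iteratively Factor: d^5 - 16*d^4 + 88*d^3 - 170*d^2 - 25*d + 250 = (d - 5)*(d^4 - 11*d^3 + 33*d^2 - 5*d - 50) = (d - 5)*(d + 1)*(d^3 - 12*d^2 + 45*d - 50) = (d - 5)*(d - 2)*(d + 1)*(d^2 - 10*d + 25) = (d - 5)^2*(d - 2)*(d + 1)*(d - 5)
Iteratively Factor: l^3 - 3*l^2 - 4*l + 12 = (l - 3)*(l^2 - 4) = (l - 3)*(l + 2)*(l - 2)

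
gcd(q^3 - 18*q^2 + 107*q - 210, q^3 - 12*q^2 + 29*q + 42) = q^2 - 13*q + 42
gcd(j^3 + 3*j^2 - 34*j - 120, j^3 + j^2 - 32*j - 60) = j^2 - j - 30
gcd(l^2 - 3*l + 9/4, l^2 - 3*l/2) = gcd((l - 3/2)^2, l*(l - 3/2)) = l - 3/2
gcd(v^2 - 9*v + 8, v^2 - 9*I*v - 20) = 1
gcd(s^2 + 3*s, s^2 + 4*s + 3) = s + 3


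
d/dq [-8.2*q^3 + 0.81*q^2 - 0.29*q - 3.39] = -24.6*q^2 + 1.62*q - 0.29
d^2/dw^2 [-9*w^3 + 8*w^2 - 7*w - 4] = 16 - 54*w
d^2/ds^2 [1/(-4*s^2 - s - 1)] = 2*(16*s^2 + 4*s - (8*s + 1)^2 + 4)/(4*s^2 + s + 1)^3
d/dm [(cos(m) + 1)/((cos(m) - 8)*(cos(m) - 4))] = (cos(m)^2 + 2*cos(m) - 44)*sin(m)/((cos(m) - 8)^2*(cos(m) - 4)^2)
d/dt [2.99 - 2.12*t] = -2.12000000000000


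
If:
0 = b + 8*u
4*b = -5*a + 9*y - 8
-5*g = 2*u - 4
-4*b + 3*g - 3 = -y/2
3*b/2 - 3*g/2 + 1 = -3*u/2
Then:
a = 1322/495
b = 16/99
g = 80/99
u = -2/99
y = 22/9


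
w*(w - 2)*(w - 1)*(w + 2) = w^4 - w^3 - 4*w^2 + 4*w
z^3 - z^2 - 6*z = z*(z - 3)*(z + 2)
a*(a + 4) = a^2 + 4*a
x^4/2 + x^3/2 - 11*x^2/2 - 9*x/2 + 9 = (x/2 + 1)*(x - 3)*(x - 1)*(x + 3)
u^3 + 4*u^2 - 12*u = u*(u - 2)*(u + 6)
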